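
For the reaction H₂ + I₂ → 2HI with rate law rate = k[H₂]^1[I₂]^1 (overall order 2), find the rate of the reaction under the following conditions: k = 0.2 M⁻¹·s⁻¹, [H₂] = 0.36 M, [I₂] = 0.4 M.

0.0288 M/s

Step 1: The rate law is rate = k[H₂]^1[I₂]^1, overall order = 1+1 = 2
Step 2: Substitute values: rate = 0.2 × (0.36)^1 × (0.4)^1
Step 3: rate = 0.2 × 0.36 × 0.4 = 0.0288 M/s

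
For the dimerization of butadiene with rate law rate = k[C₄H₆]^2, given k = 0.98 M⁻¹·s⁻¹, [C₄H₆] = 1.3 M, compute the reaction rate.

1.656 M/s

Step 1: Identify the rate law: rate = k[C₄H₆]^2
Step 2: Substitute values: rate = 0.98 × (1.3)^2
Step 3: Calculate: rate = 0.98 × 1.69 = 1.6562 M/s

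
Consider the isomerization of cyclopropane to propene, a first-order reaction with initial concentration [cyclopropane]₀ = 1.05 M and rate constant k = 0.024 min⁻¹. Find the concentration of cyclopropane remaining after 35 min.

0.4533 M

Step 1: For a first-order reaction: [cyclopropane] = [cyclopropane]₀ × e^(-kt)
Step 2: [cyclopropane] = 1.05 × e^(-0.024 × 35)
Step 3: [cyclopropane] = 1.05 × e^(-0.84)
Step 4: [cyclopropane] = 1.05 × 0.431711 = 0.4533 M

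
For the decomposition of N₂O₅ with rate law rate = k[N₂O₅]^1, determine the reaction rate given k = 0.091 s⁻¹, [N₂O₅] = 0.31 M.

0.02821 M/s

Step 1: Identify the rate law: rate = k[N₂O₅]^1
Step 2: Substitute values: rate = 0.091 × (0.31)^1
Step 3: Calculate: rate = 0.091 × 0.31 = 0.02821 M/s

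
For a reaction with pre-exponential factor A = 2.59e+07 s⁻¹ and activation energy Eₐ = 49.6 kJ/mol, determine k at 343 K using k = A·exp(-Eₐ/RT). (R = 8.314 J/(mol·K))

7.24e-01 s⁻¹

Step 1: Use the Arrhenius equation: k = A × exp(-Eₐ/RT)
Step 2: Convert Eₐ to J/mol: 49.6 kJ/mol = 49600 J/mol
Step 3: Calculate the exponent: -Eₐ/(RT) = -49600/(8.314 × 343) = -17.39312
Step 4: k = 2.59e+07 × exp(-17.39312)
Step 5: k = 2.59e+07 × 2.79424e-08 = 7.2371e-01 s⁻¹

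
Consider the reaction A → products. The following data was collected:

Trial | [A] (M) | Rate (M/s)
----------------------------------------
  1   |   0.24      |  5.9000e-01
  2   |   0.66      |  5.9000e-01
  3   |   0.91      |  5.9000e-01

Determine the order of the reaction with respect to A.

zeroth order (0)

Step 1: Compare trials - when concentration changes, rate stays constant.
Step 2: rate₂/rate₁ = 5.9000e-01/5.9000e-01 = 1
Step 3: [A]₂/[A]₁ = 0.66/0.24 = 2.75
Step 4: Since rate ratio ≈ (conc ratio)^0, the reaction is zeroth order.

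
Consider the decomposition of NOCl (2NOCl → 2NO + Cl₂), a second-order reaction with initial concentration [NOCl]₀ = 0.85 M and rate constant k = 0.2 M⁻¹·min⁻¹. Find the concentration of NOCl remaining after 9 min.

0.336 M

Step 1: For a second-order reaction: 1/[NOCl] = 1/[NOCl]₀ + kt
Step 2: 1/[NOCl] = 1/0.85 + 0.2 × 9
Step 3: 1/[NOCl] = 1.176 + 1.8 = 2.976
Step 4: [NOCl] = 1/2.976 = 0.336 M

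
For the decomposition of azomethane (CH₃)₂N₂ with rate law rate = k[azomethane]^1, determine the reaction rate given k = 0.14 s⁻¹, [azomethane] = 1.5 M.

0.21 M/s

Step 1: Identify the rate law: rate = k[azomethane]^1
Step 2: Substitute values: rate = 0.14 × (1.5)^1
Step 3: Calculate: rate = 0.14 × 1.5 = 0.21 M/s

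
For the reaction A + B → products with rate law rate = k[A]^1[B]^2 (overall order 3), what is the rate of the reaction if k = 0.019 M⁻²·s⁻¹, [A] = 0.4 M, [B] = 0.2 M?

0.000304 M/s

Step 1: The rate law is rate = k[A]^1[B]^2, overall order = 1+2 = 3
Step 2: Substitute values: rate = 0.019 × (0.4)^1 × (0.2)^2
Step 3: rate = 0.019 × 0.4 × 0.04 = 0.000304 M/s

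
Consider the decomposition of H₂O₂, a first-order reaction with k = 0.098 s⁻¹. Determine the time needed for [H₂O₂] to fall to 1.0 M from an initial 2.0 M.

7.073 s

Step 1: For first-order: t = ln([H₂O₂]₀/[H₂O₂])/k
Step 2: t = ln(2.0/1.0)/0.098
Step 3: t = ln(2)/0.098
Step 4: t = 0.6931/0.098 = 7.073 s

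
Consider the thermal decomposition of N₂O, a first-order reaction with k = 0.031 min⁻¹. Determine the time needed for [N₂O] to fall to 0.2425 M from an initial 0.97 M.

44.72 min

Step 1: For first-order: t = ln([N₂O]₀/[N₂O])/k
Step 2: t = ln(0.97/0.2425)/0.031
Step 3: t = ln(4)/0.031
Step 4: t = 1.386/0.031 = 44.72 min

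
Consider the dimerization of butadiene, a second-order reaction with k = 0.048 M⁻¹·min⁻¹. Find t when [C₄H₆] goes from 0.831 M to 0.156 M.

108.5 min

Step 1: For second-order: t = (1/[C₄H₆] - 1/[C₄H₆]₀)/k
Step 2: t = (1/0.156 - 1/0.831)/0.048
Step 3: t = (6.41 - 1.203)/0.048
Step 4: t = 5.207/0.048 = 108.5 min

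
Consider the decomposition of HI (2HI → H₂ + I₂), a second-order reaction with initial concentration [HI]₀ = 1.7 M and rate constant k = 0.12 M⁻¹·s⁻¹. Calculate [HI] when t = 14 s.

0.4409 M

Step 1: For a second-order reaction: 1/[HI] = 1/[HI]₀ + kt
Step 2: 1/[HI] = 1/1.7 + 0.12 × 14
Step 3: 1/[HI] = 0.5882 + 1.68 = 2.268
Step 4: [HI] = 1/2.268 = 0.4409 M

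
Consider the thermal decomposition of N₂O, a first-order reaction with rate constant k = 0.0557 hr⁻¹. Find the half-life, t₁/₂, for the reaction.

12.44 hr

Step 1: For a first-order reaction, t₁/₂ = ln(2)/k
Step 2: t₁/₂ = ln(2)/0.0557
Step 3: t₁/₂ = 0.6931/0.0557 = 12.44 hr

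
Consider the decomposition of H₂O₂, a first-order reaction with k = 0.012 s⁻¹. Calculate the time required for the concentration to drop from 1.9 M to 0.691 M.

84.29 s

Step 1: For first-order: t = ln([H₂O₂]₀/[H₂O₂])/k
Step 2: t = ln(1.9/0.691)/0.012
Step 3: t = ln(2.75)/0.012
Step 4: t = 1.011/0.012 = 84.29 s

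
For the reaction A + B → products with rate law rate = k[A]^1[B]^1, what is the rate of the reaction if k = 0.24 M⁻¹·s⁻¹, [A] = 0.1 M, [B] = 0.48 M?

0.01152 M/s

Step 1: The rate law is rate = k[A]^1[B]^1
Step 2: Substitute: rate = 0.24 × (0.1)^1 × (0.48)^1
Step 3: rate = 0.24 × 0.1 × 0.48 = 0.01152 M/s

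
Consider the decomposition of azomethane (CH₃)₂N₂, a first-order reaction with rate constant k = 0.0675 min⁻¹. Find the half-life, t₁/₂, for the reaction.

10.27 min

Step 1: For a first-order reaction, t₁/₂ = ln(2)/k
Step 2: t₁/₂ = ln(2)/0.0675
Step 3: t₁/₂ = 0.6931/0.0675 = 10.27 min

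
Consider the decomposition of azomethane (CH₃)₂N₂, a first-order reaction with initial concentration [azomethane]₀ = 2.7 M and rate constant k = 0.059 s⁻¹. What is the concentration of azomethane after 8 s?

1.684 M

Step 1: For a first-order reaction: [azomethane] = [azomethane]₀ × e^(-kt)
Step 2: [azomethane] = 2.7 × e^(-0.059 × 8)
Step 3: [azomethane] = 2.7 × e^(-0.472)
Step 4: [azomethane] = 2.7 × 0.623754 = 1.684 M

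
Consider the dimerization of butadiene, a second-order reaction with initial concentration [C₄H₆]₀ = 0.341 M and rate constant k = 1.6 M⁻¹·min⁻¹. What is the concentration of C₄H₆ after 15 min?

0.03713 M

Step 1: For a second-order reaction: 1/[C₄H₆] = 1/[C₄H₆]₀ + kt
Step 2: 1/[C₄H₆] = 1/0.341 + 1.6 × 15
Step 3: 1/[C₄H₆] = 2.933 + 24 = 26.93
Step 4: [C₄H₆] = 1/26.93 = 0.03713 M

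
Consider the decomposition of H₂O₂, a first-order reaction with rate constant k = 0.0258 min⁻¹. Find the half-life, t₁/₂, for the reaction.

26.87 min

Step 1: For a first-order reaction, t₁/₂ = ln(2)/k
Step 2: t₁/₂ = ln(2)/0.0258
Step 3: t₁/₂ = 0.6931/0.0258 = 26.87 min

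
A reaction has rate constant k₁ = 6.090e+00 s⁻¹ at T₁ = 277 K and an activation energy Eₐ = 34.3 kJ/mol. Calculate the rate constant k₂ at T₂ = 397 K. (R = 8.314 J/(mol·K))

5.492e+02 s⁻¹

Step 1: Use the two-temperature Arrhenius form: ln(k₂/k₁) = -Eₐ/R × (1/T₂ - 1/T₁)
Step 2: Convert Eₐ to J/mol: 34.3 kJ/mol = 34300 J/mol
Step 3: 1/T₂ - 1/T₁ = 1/397 - 1/277 = -1.091217e-03 K⁻¹
Step 4: ln(k₂/k₁) = -34300/8.314 × -1.091217e-03 = 4.50189
Step 5: k₂ = k₁ × exp(4.50189) = 6.090e+00 × 9.01874e+01 = 5.492e+02 s⁻¹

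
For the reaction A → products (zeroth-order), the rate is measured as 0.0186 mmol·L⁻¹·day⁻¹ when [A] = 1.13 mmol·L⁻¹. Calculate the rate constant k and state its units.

0.0186 mmol·L⁻¹·day⁻¹

Step 1: For a zeroth-order reaction, rate = k (independent of concentration).
Step 2: k = rate = 0.0186 mmol·L⁻¹·day⁻¹.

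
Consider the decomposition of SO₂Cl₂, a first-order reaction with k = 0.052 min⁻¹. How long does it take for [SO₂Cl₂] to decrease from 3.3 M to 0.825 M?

26.66 min

Step 1: For first-order: t = ln([SO₂Cl₂]₀/[SO₂Cl₂])/k
Step 2: t = ln(3.3/0.825)/0.052
Step 3: t = ln(4)/0.052
Step 4: t = 1.386/0.052 = 26.66 min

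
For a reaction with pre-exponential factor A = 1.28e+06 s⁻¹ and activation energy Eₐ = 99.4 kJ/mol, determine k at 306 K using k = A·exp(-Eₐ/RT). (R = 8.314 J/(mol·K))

1.38e-11 s⁻¹

Step 1: Use the Arrhenius equation: k = A × exp(-Eₐ/RT)
Step 2: Convert Eₐ to J/mol: 99.4 kJ/mol = 99400 J/mol
Step 3: Calculate the exponent: -Eₐ/(RT) = -99400/(8.314 × 306) = -39.07104
Step 4: k = 1.28e+06 × exp(-39.07104)
Step 5: k = 1.28e+06 × 1.07563e-17 = 1.3768e-11 s⁻¹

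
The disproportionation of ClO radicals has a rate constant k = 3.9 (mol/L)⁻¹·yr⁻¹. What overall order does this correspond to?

second order (2)

Step 1: The units of k for an nth-order reaction are (concentration)^(1-n)·(time)⁻¹.
Step 2: Here k has units (mol/L)⁻¹·yr⁻¹, so the concentration exponent is -1.
Step 3: 1 - n = -1 ⇒ n = 2. The reaction is second order.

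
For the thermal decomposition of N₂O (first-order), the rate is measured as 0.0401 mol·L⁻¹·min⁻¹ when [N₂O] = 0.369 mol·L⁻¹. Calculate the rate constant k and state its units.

0.1087 min⁻¹

Step 1: rate = k[N₂O]^1, so k = rate / [N₂O]^1.
Step 2: k = 0.0401 / (0.369)^1 = 0.0401 / 0.369.
Step 3: k = 0.1087 min⁻¹.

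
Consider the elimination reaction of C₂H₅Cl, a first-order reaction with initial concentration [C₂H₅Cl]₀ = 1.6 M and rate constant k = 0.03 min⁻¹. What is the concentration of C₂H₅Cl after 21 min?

0.8521 M

Step 1: For a first-order reaction: [C₂H₅Cl] = [C₂H₅Cl]₀ × e^(-kt)
Step 2: [C₂H₅Cl] = 1.6 × e^(-0.03 × 21)
Step 3: [C₂H₅Cl] = 1.6 × e^(-0.63)
Step 4: [C₂H₅Cl] = 1.6 × 0.532592 = 0.8521 M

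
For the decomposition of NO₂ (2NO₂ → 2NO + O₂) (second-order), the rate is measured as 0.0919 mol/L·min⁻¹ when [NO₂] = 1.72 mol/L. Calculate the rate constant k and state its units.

0.03106 (mol/L)⁻¹·min⁻¹

Step 1: rate = k[NO₂]^2, so k = rate / [NO₂]^2.
Step 2: k = 0.0919 / (1.72)^2 = 0.0919 / 2.958.
Step 3: k = 0.03106 (mol/L)⁻¹·min⁻¹.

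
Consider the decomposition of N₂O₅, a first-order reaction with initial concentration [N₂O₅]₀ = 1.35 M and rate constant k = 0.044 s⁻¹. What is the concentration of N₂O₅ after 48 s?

0.1633 M

Step 1: For a first-order reaction: [N₂O₅] = [N₂O₅]₀ × e^(-kt)
Step 2: [N₂O₅] = 1.35 × e^(-0.044 × 48)
Step 3: [N₂O₅] = 1.35 × e^(-2.112)
Step 4: [N₂O₅] = 1.35 × 0.120996 = 0.1633 M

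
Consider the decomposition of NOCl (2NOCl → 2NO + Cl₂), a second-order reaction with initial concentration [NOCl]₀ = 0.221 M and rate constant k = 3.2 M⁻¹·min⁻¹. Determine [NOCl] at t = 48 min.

0.006324 M

Step 1: For a second-order reaction: 1/[NOCl] = 1/[NOCl]₀ + kt
Step 2: 1/[NOCl] = 1/0.221 + 3.2 × 48
Step 3: 1/[NOCl] = 4.525 + 153.6 = 158.1
Step 4: [NOCl] = 1/158.1 = 0.006324 M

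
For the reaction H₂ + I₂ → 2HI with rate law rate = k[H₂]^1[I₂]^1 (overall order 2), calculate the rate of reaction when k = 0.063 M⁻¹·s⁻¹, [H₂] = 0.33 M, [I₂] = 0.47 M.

0.009771 M/s

Step 1: The rate law is rate = k[H₂]^1[I₂]^1, overall order = 1+1 = 2
Step 2: Substitute values: rate = 0.063 × (0.33)^1 × (0.47)^1
Step 3: rate = 0.063 × 0.33 × 0.47 = 0.0097713 M/s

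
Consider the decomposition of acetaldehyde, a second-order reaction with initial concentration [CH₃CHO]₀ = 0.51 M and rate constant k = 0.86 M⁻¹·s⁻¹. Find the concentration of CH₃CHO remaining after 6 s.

0.1404 M

Step 1: For a second-order reaction: 1/[CH₃CHO] = 1/[CH₃CHO]₀ + kt
Step 2: 1/[CH₃CHO] = 1/0.51 + 0.86 × 6
Step 3: 1/[CH₃CHO] = 1.961 + 5.16 = 7.121
Step 4: [CH₃CHO] = 1/7.121 = 0.1404 M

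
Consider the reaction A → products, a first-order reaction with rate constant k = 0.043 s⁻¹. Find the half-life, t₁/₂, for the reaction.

16.12 s

Step 1: For a first-order reaction, t₁/₂ = ln(2)/k
Step 2: t₁/₂ = ln(2)/0.043
Step 3: t₁/₂ = 0.6931/0.043 = 16.12 s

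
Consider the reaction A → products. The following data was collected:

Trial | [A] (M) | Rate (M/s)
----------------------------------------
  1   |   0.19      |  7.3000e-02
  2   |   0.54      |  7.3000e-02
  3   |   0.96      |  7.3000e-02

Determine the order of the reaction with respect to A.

zeroth order (0)

Step 1: Compare trials - when concentration changes, rate stays constant.
Step 2: rate₂/rate₁ = 7.3000e-02/7.3000e-02 = 1
Step 3: [A]₂/[A]₁ = 0.54/0.19 = 2.842
Step 4: Since rate ratio ≈ (conc ratio)^0, the reaction is zeroth order.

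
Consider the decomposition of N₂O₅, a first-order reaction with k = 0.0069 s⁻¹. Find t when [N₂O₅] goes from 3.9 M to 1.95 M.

100.5 s

Step 1: For first-order: t = ln([N₂O₅]₀/[N₂O₅])/k
Step 2: t = ln(3.9/1.95)/0.0069
Step 3: t = ln(2)/0.0069
Step 4: t = 0.6931/0.0069 = 100.5 s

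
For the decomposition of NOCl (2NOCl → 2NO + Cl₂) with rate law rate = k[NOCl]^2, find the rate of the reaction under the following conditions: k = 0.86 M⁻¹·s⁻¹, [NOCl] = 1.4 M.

1.686 M/s

Step 1: Identify the rate law: rate = k[NOCl]^2
Step 2: Substitute values: rate = 0.86 × (1.4)^2
Step 3: Calculate: rate = 0.86 × 1.96 = 1.6856 M/s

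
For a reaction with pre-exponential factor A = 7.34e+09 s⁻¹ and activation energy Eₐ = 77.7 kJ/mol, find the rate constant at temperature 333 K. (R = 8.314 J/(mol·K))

4.76e-03 s⁻¹

Step 1: Use the Arrhenius equation: k = A × exp(-Eₐ/RT)
Step 2: Convert Eₐ to J/mol: 77.7 kJ/mol = 77700 J/mol
Step 3: Calculate the exponent: -Eₐ/(RT) = -77700/(8.314 × 333) = -28.06511
Step 4: k = 7.34e+09 × exp(-28.06511)
Step 5: k = 7.34e+09 × 6.47855e-13 = 4.7553e-03 s⁻¹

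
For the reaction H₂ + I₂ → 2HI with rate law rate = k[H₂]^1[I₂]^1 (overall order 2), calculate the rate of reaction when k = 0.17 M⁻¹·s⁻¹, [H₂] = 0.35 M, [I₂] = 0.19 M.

0.0113 M/s

Step 1: The rate law is rate = k[H₂]^1[I₂]^1, overall order = 1+1 = 2
Step 2: Substitute values: rate = 0.17 × (0.35)^1 × (0.19)^1
Step 3: rate = 0.17 × 0.35 × 0.19 = 0.011305 M/s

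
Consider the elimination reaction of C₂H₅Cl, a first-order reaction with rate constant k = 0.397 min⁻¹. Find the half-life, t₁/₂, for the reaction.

1.746 min

Step 1: For a first-order reaction, t₁/₂ = ln(2)/k
Step 2: t₁/₂ = ln(2)/0.397
Step 3: t₁/₂ = 0.6931/0.397 = 1.746 min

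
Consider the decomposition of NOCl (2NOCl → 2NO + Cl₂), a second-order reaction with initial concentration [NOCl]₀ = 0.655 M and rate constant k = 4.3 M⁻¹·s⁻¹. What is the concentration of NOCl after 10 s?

0.02246 M

Step 1: For a second-order reaction: 1/[NOCl] = 1/[NOCl]₀ + kt
Step 2: 1/[NOCl] = 1/0.655 + 4.3 × 10
Step 3: 1/[NOCl] = 1.527 + 43 = 44.53
Step 4: [NOCl] = 1/44.53 = 0.02246 M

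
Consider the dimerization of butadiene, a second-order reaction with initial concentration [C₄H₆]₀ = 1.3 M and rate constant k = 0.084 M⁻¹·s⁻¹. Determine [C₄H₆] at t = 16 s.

0.4732 M

Step 1: For a second-order reaction: 1/[C₄H₆] = 1/[C₄H₆]₀ + kt
Step 2: 1/[C₄H₆] = 1/1.3 + 0.084 × 16
Step 3: 1/[C₄H₆] = 0.7692 + 1.344 = 2.113
Step 4: [C₄H₆] = 1/2.113 = 0.4732 M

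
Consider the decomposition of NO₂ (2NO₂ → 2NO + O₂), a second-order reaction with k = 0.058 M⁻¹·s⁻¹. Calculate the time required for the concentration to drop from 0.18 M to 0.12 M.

47.89 s

Step 1: For second-order: t = (1/[NO₂] - 1/[NO₂]₀)/k
Step 2: t = (1/0.12 - 1/0.18)/0.058
Step 3: t = (8.333 - 5.556)/0.058
Step 4: t = 2.778/0.058 = 47.89 s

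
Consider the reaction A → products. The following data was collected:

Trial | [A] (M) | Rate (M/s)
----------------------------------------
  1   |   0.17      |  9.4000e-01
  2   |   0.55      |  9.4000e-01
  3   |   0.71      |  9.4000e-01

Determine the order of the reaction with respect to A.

zeroth order (0)

Step 1: Compare trials - when concentration changes, rate stays constant.
Step 2: rate₂/rate₁ = 9.4000e-01/9.4000e-01 = 1
Step 3: [A]₂/[A]₁ = 0.55/0.17 = 3.235
Step 4: Since rate ratio ≈ (conc ratio)^0, the reaction is zeroth order.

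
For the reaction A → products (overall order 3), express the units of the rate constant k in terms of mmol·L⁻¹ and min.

(mmol·L⁻¹)⁻²·min⁻¹

Step 1: For overall order n, rate = k × (concentration)^n.
Step 2: Rate has units mmol·L⁻¹·min⁻¹; concentration term has units (mmol·L⁻¹)^3.
Step 3: k = rate / (concentration)^n, so units of k = (mmol·L⁻¹)^(1-3)·min⁻¹ = (mmol·L⁻¹)⁻²·min⁻¹.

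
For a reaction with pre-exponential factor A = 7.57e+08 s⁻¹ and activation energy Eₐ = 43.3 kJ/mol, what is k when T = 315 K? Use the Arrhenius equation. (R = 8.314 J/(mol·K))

5.00e+01 s⁻¹

Step 1: Use the Arrhenius equation: k = A × exp(-Eₐ/RT)
Step 2: Convert Eₐ to J/mol: 43.3 kJ/mol = 43300 J/mol
Step 3: Calculate the exponent: -Eₐ/(RT) = -43300/(8.314 × 315) = -16.53360
Step 4: k = 7.57e+08 × exp(-16.53360)
Step 5: k = 7.57e+08 × 6.60007e-08 = 4.9963e+01 s⁻¹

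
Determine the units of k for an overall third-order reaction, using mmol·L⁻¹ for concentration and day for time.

(mmol·L⁻¹)⁻²·day⁻¹

Step 1: For overall order n, rate = k × (concentration)^n.
Step 2: Rate has units mmol·L⁻¹·day⁻¹; concentration term has units (mmol·L⁻¹)^3.
Step 3: k = rate / (concentration)^n, so units of k = (mmol·L⁻¹)^(1-3)·day⁻¹ = (mmol·L⁻¹)⁻²·day⁻¹.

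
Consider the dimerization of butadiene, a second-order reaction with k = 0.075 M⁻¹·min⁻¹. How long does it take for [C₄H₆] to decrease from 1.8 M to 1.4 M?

2.116 min

Step 1: For second-order: t = (1/[C₄H₆] - 1/[C₄H₆]₀)/k
Step 2: t = (1/1.4 - 1/1.8)/0.075
Step 3: t = (0.7143 - 0.5556)/0.075
Step 4: t = 0.1587/0.075 = 2.116 min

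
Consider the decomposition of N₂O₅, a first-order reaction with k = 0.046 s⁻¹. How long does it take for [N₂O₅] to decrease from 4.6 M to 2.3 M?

15.07 s

Step 1: For first-order: t = ln([N₂O₅]₀/[N₂O₅])/k
Step 2: t = ln(4.6/2.3)/0.046
Step 3: t = ln(2)/0.046
Step 4: t = 0.6931/0.046 = 15.07 s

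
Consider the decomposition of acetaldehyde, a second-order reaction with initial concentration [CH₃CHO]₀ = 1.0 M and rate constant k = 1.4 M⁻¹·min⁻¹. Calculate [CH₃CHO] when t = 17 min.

0.04032 M

Step 1: For a second-order reaction: 1/[CH₃CHO] = 1/[CH₃CHO]₀ + kt
Step 2: 1/[CH₃CHO] = 1/1.0 + 1.4 × 17
Step 3: 1/[CH₃CHO] = 1 + 23.8 = 24.8
Step 4: [CH₃CHO] = 1/24.8 = 0.04032 M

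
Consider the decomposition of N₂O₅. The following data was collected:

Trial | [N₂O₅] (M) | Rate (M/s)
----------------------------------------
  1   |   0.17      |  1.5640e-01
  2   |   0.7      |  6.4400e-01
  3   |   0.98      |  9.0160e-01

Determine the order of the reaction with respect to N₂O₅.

first order (1)

Step 1: Compare trials to find order n where rate₂/rate₁ = ([N₂O₅]₂/[N₂O₅]₁)^n
Step 2: rate₂/rate₁ = 6.4400e-01/1.5640e-01 = 4.118
Step 3: [N₂O₅]₂/[N₂O₅]₁ = 0.7/0.17 = 4.118
Step 4: n = ln(4.118)/ln(4.118) = 1.00 ≈ 1
Step 5: The reaction is first order in N₂O₅.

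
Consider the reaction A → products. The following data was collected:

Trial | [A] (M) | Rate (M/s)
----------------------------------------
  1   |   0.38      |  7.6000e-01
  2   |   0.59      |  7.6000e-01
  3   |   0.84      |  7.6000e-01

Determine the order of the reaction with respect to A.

zeroth order (0)

Step 1: Compare trials - when concentration changes, rate stays constant.
Step 2: rate₂/rate₁ = 7.6000e-01/7.6000e-01 = 1
Step 3: [A]₂/[A]₁ = 0.59/0.38 = 1.553
Step 4: Since rate ratio ≈ (conc ratio)^0, the reaction is zeroth order.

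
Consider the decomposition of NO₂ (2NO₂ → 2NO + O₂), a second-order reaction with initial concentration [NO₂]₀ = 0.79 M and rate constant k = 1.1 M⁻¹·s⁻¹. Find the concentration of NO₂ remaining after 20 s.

0.04298 M

Step 1: For a second-order reaction: 1/[NO₂] = 1/[NO₂]₀ + kt
Step 2: 1/[NO₂] = 1/0.79 + 1.1 × 20
Step 3: 1/[NO₂] = 1.266 + 22 = 23.27
Step 4: [NO₂] = 1/23.27 = 0.04298 M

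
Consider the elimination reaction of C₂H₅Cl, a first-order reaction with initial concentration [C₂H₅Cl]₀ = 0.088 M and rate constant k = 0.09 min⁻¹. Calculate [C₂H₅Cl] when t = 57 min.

0.0005207 M

Step 1: For a first-order reaction: [C₂H₅Cl] = [C₂H₅Cl]₀ × e^(-kt)
Step 2: [C₂H₅Cl] = 0.088 × e^(-0.09 × 57)
Step 3: [C₂H₅Cl] = 0.088 × e^(-5.13)
Step 4: [C₂H₅Cl] = 0.088 × 0.00591656 = 0.0005207 M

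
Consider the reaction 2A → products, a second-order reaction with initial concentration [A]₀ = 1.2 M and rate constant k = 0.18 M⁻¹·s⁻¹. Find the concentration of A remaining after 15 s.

0.283 M

Step 1: For a second-order reaction: 1/[A] = 1/[A]₀ + kt
Step 2: 1/[A] = 1/1.2 + 0.18 × 15
Step 3: 1/[A] = 0.8333 + 2.7 = 3.533
Step 4: [A] = 1/3.533 = 0.283 M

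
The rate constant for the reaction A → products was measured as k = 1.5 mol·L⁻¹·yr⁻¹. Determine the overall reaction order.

zeroth order (0)

Step 1: The units of k for an nth-order reaction are (concentration)^(1-n)·(time)⁻¹.
Step 2: Here k has units mol·L⁻¹·yr⁻¹, so the concentration exponent is 1.
Step 3: 1 - n = 1 ⇒ n = 0. The reaction is zeroth order.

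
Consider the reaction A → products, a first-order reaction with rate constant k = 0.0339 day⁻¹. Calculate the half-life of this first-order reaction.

20.45 day

Step 1: For a first-order reaction, t₁/₂ = ln(2)/k
Step 2: t₁/₂ = ln(2)/0.0339
Step 3: t₁/₂ = 0.6931/0.0339 = 20.45 day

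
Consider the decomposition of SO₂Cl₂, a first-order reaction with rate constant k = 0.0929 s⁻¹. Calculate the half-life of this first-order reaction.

7.461 s

Step 1: For a first-order reaction, t₁/₂ = ln(2)/k
Step 2: t₁/₂ = ln(2)/0.0929
Step 3: t₁/₂ = 0.6931/0.0929 = 7.461 s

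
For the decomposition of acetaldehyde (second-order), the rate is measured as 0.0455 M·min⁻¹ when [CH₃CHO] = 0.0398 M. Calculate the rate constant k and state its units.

28.72 M⁻¹·min⁻¹

Step 1: rate = k[CH₃CHO]^2, so k = rate / [CH₃CHO]^2.
Step 2: k = 0.0455 / (0.0398)^2 = 0.0455 / 0.001584.
Step 3: k = 28.72 M⁻¹·min⁻¹.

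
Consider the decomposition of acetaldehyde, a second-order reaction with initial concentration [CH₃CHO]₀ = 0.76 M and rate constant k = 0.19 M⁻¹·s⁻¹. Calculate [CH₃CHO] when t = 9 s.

0.3305 M

Step 1: For a second-order reaction: 1/[CH₃CHO] = 1/[CH₃CHO]₀ + kt
Step 2: 1/[CH₃CHO] = 1/0.76 + 0.19 × 9
Step 3: 1/[CH₃CHO] = 1.316 + 1.71 = 3.026
Step 4: [CH₃CHO] = 1/3.026 = 0.3305 M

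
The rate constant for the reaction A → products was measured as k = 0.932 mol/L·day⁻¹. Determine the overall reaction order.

zeroth order (0)

Step 1: The units of k for an nth-order reaction are (concentration)^(1-n)·(time)⁻¹.
Step 2: Here k has units mol/L·day⁻¹, so the concentration exponent is 1.
Step 3: 1 - n = 1 ⇒ n = 0. The reaction is zeroth order.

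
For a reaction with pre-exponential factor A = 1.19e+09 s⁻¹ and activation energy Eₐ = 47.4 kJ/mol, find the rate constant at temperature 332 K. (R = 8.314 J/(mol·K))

4.15e+01 s⁻¹

Step 1: Use the Arrhenius equation: k = A × exp(-Eₐ/RT)
Step 2: Convert Eₐ to J/mol: 47.4 kJ/mol = 47400 J/mol
Step 3: Calculate the exponent: -Eₐ/(RT) = -47400/(8.314 × 332) = -17.17237
Step 4: k = 1.19e+09 × exp(-17.17237)
Step 5: k = 1.19e+09 × 3.48445e-08 = 4.1465e+01 s⁻¹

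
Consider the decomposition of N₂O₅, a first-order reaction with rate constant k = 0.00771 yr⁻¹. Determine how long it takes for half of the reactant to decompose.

89.9 yr

Step 1: For a first-order reaction, t₁/₂ = ln(2)/k
Step 2: t₁/₂ = ln(2)/0.00771
Step 3: t₁/₂ = 0.6931/0.00771 = 89.9 yr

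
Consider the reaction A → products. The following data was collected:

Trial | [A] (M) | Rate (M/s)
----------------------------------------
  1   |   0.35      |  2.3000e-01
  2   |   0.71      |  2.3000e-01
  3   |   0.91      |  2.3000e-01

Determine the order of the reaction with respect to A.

zeroth order (0)

Step 1: Compare trials - when concentration changes, rate stays constant.
Step 2: rate₂/rate₁ = 2.3000e-01/2.3000e-01 = 1
Step 3: [A]₂/[A]₁ = 0.71/0.35 = 2.029
Step 4: Since rate ratio ≈ (conc ratio)^0, the reaction is zeroth order.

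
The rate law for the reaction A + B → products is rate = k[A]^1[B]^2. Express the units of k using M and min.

M⁻²·min⁻¹

Step 1: Overall order = 1 + 2 = 3.
Step 2: rate has units M·min⁻¹; [A]^1[B]^2 has units M^3.
Step 3: k = rate/([A]^1[B]^2), so units of k = M^(1-3)·min⁻¹ = M⁻²·min⁻¹.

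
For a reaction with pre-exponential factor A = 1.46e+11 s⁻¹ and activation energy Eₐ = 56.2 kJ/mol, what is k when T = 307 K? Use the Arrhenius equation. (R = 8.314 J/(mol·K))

4.00e+01 s⁻¹

Step 1: Use the Arrhenius equation: k = A × exp(-Eₐ/RT)
Step 2: Convert Eₐ to J/mol: 56.2 kJ/mol = 56200 J/mol
Step 3: Calculate the exponent: -Eₐ/(RT) = -56200/(8.314 × 307) = -22.01851
Step 4: k = 1.46e+11 × exp(-22.01851)
Step 5: k = 1.46e+11 × 2.73831e-10 = 3.9979e+01 s⁻¹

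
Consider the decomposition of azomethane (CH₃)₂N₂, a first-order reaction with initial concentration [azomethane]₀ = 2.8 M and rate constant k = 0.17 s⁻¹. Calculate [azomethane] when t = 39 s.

0.003696 M

Step 1: For a first-order reaction: [azomethane] = [azomethane]₀ × e^(-kt)
Step 2: [azomethane] = 2.8 × e^(-0.17 × 39)
Step 3: [azomethane] = 2.8 × e^(-6.63)
Step 4: [azomethane] = 2.8 × 0.00132016 = 0.003696 M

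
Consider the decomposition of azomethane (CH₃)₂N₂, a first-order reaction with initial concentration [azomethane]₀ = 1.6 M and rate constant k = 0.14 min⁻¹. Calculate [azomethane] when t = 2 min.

1.209 M

Step 1: For a first-order reaction: [azomethane] = [azomethane]₀ × e^(-kt)
Step 2: [azomethane] = 1.6 × e^(-0.14 × 2)
Step 3: [azomethane] = 1.6 × e^(-0.28)
Step 4: [azomethane] = 1.6 × 0.755784 = 1.209 M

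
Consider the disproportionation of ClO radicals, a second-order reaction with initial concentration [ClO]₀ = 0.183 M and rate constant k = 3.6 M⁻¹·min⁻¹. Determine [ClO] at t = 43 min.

0.00624 M

Step 1: For a second-order reaction: 1/[ClO] = 1/[ClO]₀ + kt
Step 2: 1/[ClO] = 1/0.183 + 3.6 × 43
Step 3: 1/[ClO] = 5.464 + 154.8 = 160.3
Step 4: [ClO] = 1/160.3 = 0.00624 M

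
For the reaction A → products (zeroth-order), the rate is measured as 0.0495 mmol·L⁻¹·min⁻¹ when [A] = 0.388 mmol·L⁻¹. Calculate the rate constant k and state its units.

0.0495 mmol·L⁻¹·min⁻¹

Step 1: For a zeroth-order reaction, rate = k (independent of concentration).
Step 2: k = rate = 0.0495 mmol·L⁻¹·min⁻¹.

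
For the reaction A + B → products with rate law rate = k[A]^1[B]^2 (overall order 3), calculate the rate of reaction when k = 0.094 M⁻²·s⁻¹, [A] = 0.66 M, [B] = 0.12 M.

0.0008934 M/s

Step 1: The rate law is rate = k[A]^1[B]^2, overall order = 1+2 = 3
Step 2: Substitute values: rate = 0.094 × (0.66)^1 × (0.12)^2
Step 3: rate = 0.094 × 0.66 × 0.0144 = 0.000893376 M/s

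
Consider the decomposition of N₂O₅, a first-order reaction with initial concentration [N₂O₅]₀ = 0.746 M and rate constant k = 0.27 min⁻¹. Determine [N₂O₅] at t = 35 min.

5.87e-05 M

Step 1: For a first-order reaction: [N₂O₅] = [N₂O₅]₀ × e^(-kt)
Step 2: [N₂O₅] = 0.746 × e^(-0.27 × 35)
Step 3: [N₂O₅] = 0.746 × e^(-9.45)
Step 4: [N₂O₅] = 0.746 × 7.86896e-05 = 5.87e-05 M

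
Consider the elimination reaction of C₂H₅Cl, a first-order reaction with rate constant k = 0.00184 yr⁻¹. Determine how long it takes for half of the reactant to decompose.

376.7 yr

Step 1: For a first-order reaction, t₁/₂ = ln(2)/k
Step 2: t₁/₂ = ln(2)/0.00184
Step 3: t₁/₂ = 0.6931/0.00184 = 376.7 yr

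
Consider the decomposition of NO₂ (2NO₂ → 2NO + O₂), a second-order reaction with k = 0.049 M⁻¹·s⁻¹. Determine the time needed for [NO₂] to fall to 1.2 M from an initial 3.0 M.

10.2 s

Step 1: For second-order: t = (1/[NO₂] - 1/[NO₂]₀)/k
Step 2: t = (1/1.2 - 1/3.0)/0.049
Step 3: t = (0.8333 - 0.3333)/0.049
Step 4: t = 0.5/0.049 = 10.2 s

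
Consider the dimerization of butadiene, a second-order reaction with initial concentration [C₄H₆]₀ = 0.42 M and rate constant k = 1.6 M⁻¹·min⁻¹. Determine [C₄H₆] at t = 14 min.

0.04035 M

Step 1: For a second-order reaction: 1/[C₄H₆] = 1/[C₄H₆]₀ + kt
Step 2: 1/[C₄H₆] = 1/0.42 + 1.6 × 14
Step 3: 1/[C₄H₆] = 2.381 + 22.4 = 24.78
Step 4: [C₄H₆] = 1/24.78 = 0.04035 M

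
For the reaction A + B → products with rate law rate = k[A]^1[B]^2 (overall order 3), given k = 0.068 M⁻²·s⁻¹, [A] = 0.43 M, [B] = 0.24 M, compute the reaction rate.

0.001684 M/s

Step 1: The rate law is rate = k[A]^1[B]^2, overall order = 1+2 = 3
Step 2: Substitute values: rate = 0.068 × (0.43)^1 × (0.24)^2
Step 3: rate = 0.068 × 0.43 × 0.0576 = 0.00168422 M/s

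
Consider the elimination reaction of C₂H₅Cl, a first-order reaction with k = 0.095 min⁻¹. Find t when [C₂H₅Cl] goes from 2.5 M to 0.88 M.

10.99 min

Step 1: For first-order: t = ln([C₂H₅Cl]₀/[C₂H₅Cl])/k
Step 2: t = ln(2.5/0.88)/0.095
Step 3: t = ln(2.841)/0.095
Step 4: t = 1.044/0.095 = 10.99 min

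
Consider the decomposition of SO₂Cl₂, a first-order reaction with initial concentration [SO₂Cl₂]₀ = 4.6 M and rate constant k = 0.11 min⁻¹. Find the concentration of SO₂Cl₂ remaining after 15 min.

0.8834 M

Step 1: For a first-order reaction: [SO₂Cl₂] = [SO₂Cl₂]₀ × e^(-kt)
Step 2: [SO₂Cl₂] = 4.6 × e^(-0.11 × 15)
Step 3: [SO₂Cl₂] = 4.6 × e^(-1.65)
Step 4: [SO₂Cl₂] = 4.6 × 0.19205 = 0.8834 M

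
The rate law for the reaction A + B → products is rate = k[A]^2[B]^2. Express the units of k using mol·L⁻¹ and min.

(mol·L⁻¹)⁻³·min⁻¹

Step 1: Overall order = 2 + 2 = 4.
Step 2: rate has units mol·L⁻¹·min⁻¹; [A]^2[B]^2 has units (mol·L⁻¹)^4.
Step 3: k = rate/([A]^2[B]^2), so units of k = (mol·L⁻¹)^(1-4)·min⁻¹ = (mol·L⁻¹)⁻³·min⁻¹.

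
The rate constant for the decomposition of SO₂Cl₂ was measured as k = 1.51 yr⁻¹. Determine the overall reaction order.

first order (1)

Step 1: The units of k for an nth-order reaction are (concentration)^(1-n)·(time)⁻¹.
Step 2: Here k has units yr⁻¹, so the concentration exponent is 0.
Step 3: 1 - n = 0 ⇒ n = 1. The reaction is first order.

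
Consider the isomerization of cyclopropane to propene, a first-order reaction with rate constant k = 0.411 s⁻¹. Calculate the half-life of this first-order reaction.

1.686 s

Step 1: For a first-order reaction, t₁/₂ = ln(2)/k
Step 2: t₁/₂ = ln(2)/0.411
Step 3: t₁/₂ = 0.6931/0.411 = 1.686 s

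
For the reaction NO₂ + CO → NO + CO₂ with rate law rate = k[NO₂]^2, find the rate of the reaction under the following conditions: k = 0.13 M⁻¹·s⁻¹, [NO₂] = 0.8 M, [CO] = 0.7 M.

0.0832 M/s

Step 1: The rate law is rate = k[NO₂]^2
Step 2: Note that the rate does not depend on [CO] (zero order in CO).
Step 3: rate = 0.13 × (0.8)^2 = 0.0832 M/s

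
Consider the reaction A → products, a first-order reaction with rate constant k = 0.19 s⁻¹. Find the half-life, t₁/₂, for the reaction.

3.648 s

Step 1: For a first-order reaction, t₁/₂ = ln(2)/k
Step 2: t₁/₂ = ln(2)/0.19
Step 3: t₁/₂ = 0.6931/0.19 = 3.648 s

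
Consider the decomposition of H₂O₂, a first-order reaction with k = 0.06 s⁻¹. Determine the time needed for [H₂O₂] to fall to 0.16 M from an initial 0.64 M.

23.1 s

Step 1: For first-order: t = ln([H₂O₂]₀/[H₂O₂])/k
Step 2: t = ln(0.64/0.16)/0.06
Step 3: t = ln(4)/0.06
Step 4: t = 1.386/0.06 = 23.1 s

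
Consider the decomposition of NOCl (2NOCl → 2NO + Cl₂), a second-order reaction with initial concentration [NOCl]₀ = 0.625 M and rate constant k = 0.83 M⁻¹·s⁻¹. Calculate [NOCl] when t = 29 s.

0.03896 M

Step 1: For a second-order reaction: 1/[NOCl] = 1/[NOCl]₀ + kt
Step 2: 1/[NOCl] = 1/0.625 + 0.83 × 29
Step 3: 1/[NOCl] = 1.6 + 24.07 = 25.67
Step 4: [NOCl] = 1/25.67 = 0.03896 M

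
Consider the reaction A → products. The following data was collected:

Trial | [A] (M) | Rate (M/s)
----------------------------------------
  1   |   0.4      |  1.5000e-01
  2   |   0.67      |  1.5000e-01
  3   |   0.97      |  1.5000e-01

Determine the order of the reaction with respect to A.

zeroth order (0)

Step 1: Compare trials - when concentration changes, rate stays constant.
Step 2: rate₂/rate₁ = 1.5000e-01/1.5000e-01 = 1
Step 3: [A]₂/[A]₁ = 0.67/0.4 = 1.675
Step 4: Since rate ratio ≈ (conc ratio)^0, the reaction is zeroth order.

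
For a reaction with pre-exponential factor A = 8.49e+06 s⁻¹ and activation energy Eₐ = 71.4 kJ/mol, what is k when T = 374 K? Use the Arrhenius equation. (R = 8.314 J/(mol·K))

9.05e-04 s⁻¹

Step 1: Use the Arrhenius equation: k = A × exp(-Eₐ/RT)
Step 2: Convert Eₐ to J/mol: 71.4 kJ/mol = 71400 J/mol
Step 3: Calculate the exponent: -Eₐ/(RT) = -71400/(8.314 × 374) = -22.96236
Step 4: k = 8.49e+06 × exp(-22.96236)
Step 5: k = 8.49e+06 × 1.06555e-10 = 9.0465e-04 s⁻¹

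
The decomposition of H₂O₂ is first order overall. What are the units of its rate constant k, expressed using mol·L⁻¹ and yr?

yr⁻¹

Step 1: For overall order n, rate = k × (concentration)^n.
Step 2: Rate has units mol·L⁻¹·yr⁻¹; concentration term has units (mol·L⁻¹)^1.
Step 3: k = rate / (concentration)^n, so units of k = (mol·L⁻¹)^(1-1)·yr⁻¹ = yr⁻¹.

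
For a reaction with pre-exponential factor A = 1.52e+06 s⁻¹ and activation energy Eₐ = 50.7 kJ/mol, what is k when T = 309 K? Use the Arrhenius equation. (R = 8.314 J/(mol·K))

4.08e-03 s⁻¹

Step 1: Use the Arrhenius equation: k = A × exp(-Eₐ/RT)
Step 2: Convert Eₐ to J/mol: 50.7 kJ/mol = 50700 J/mol
Step 3: Calculate the exponent: -Eₐ/(RT) = -50700/(8.314 × 309) = -19.73511
Step 4: k = 1.52e+06 × exp(-19.73511)
Step 5: k = 1.52e+06 × 2.68628e-09 = 4.0831e-03 s⁻¹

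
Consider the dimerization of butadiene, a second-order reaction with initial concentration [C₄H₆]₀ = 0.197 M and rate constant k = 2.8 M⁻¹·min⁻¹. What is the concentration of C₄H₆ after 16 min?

0.02005 M

Step 1: For a second-order reaction: 1/[C₄H₆] = 1/[C₄H₆]₀ + kt
Step 2: 1/[C₄H₆] = 1/0.197 + 2.8 × 16
Step 3: 1/[C₄H₆] = 5.076 + 44.8 = 49.88
Step 4: [C₄H₆] = 1/49.88 = 0.02005 M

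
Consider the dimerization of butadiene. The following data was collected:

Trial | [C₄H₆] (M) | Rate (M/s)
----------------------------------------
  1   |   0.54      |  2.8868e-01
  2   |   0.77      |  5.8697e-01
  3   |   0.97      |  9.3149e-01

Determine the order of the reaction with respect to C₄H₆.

second order (2)

Step 1: Compare trials to find order n where rate₂/rate₁ = ([C₄H₆]₂/[C₄H₆]₁)^n
Step 2: rate₂/rate₁ = 5.8697e-01/2.8868e-01 = 2.033
Step 3: [C₄H₆]₂/[C₄H₆]₁ = 0.77/0.54 = 1.426
Step 4: n = ln(2.033)/ln(1.426) = 2.00 ≈ 2
Step 5: The reaction is second order in C₄H₆.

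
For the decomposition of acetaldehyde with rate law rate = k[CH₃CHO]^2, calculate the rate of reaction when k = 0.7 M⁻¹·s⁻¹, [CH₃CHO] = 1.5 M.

1.575 M/s

Step 1: Identify the rate law: rate = k[CH₃CHO]^2
Step 2: Substitute values: rate = 0.7 × (1.5)^2
Step 3: Calculate: rate = 0.7 × 2.25 = 1.575 M/s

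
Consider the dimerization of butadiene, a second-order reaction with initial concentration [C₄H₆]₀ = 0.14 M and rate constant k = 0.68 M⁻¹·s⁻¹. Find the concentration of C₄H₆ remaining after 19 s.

0.04984 M

Step 1: For a second-order reaction: 1/[C₄H₆] = 1/[C₄H₆]₀ + kt
Step 2: 1/[C₄H₆] = 1/0.14 + 0.68 × 19
Step 3: 1/[C₄H₆] = 7.143 + 12.92 = 20.06
Step 4: [C₄H₆] = 1/20.06 = 0.04984 M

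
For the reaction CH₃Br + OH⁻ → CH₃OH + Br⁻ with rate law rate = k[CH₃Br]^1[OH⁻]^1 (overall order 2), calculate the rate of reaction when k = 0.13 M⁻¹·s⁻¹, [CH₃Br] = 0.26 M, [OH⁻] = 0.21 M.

0.007098 M/s

Step 1: The rate law is rate = k[CH₃Br]^1[OH⁻]^1, overall order = 1+1 = 2
Step 2: Substitute values: rate = 0.13 × (0.26)^1 × (0.21)^1
Step 3: rate = 0.13 × 0.26 × 0.21 = 0.007098 M/s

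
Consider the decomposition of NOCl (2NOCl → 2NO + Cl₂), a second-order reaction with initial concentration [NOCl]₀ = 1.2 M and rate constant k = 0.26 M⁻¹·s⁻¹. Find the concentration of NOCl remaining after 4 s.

0.5338 M

Step 1: For a second-order reaction: 1/[NOCl] = 1/[NOCl]₀ + kt
Step 2: 1/[NOCl] = 1/1.2 + 0.26 × 4
Step 3: 1/[NOCl] = 0.8333 + 1.04 = 1.873
Step 4: [NOCl] = 1/1.873 = 0.5338 M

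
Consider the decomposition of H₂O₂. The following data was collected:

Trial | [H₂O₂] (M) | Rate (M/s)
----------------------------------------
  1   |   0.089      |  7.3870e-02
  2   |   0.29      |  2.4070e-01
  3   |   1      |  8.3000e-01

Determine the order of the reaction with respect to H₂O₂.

first order (1)

Step 1: Compare trials to find order n where rate₂/rate₁ = ([H₂O₂]₂/[H₂O₂]₁)^n
Step 2: rate₂/rate₁ = 2.4070e-01/7.3870e-02 = 3.258
Step 3: [H₂O₂]₂/[H₂O₂]₁ = 0.29/0.089 = 3.258
Step 4: n = ln(3.258)/ln(3.258) = 1.00 ≈ 1
Step 5: The reaction is first order in H₂O₂.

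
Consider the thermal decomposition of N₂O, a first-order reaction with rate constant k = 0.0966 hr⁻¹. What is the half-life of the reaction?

7.175 hr

Step 1: For a first-order reaction, t₁/₂ = ln(2)/k
Step 2: t₁/₂ = ln(2)/0.0966
Step 3: t₁/₂ = 0.6931/0.0966 = 7.175 hr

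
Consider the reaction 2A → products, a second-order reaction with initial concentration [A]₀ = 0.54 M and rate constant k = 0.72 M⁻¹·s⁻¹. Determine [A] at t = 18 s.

0.06751 M

Step 1: For a second-order reaction: 1/[A] = 1/[A]₀ + kt
Step 2: 1/[A] = 1/0.54 + 0.72 × 18
Step 3: 1/[A] = 1.852 + 12.96 = 14.81
Step 4: [A] = 1/14.81 = 0.06751 M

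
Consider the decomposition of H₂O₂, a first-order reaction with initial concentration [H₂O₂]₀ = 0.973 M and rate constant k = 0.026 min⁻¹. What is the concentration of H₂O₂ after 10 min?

0.7502 M

Step 1: For a first-order reaction: [H₂O₂] = [H₂O₂]₀ × e^(-kt)
Step 2: [H₂O₂] = 0.973 × e^(-0.026 × 10)
Step 3: [H₂O₂] = 0.973 × e^(-0.26)
Step 4: [H₂O₂] = 0.973 × 0.771052 = 0.7502 M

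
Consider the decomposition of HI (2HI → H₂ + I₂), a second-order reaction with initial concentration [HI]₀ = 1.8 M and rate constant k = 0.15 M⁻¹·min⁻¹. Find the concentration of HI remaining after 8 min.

0.5696 M

Step 1: For a second-order reaction: 1/[HI] = 1/[HI]₀ + kt
Step 2: 1/[HI] = 1/1.8 + 0.15 × 8
Step 3: 1/[HI] = 0.5556 + 1.2 = 1.756
Step 4: [HI] = 1/1.756 = 0.5696 M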